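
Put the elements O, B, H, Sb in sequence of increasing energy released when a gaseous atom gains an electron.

B, H, Sb, O

EA tends to increase across a period and decrease down a group, though the pattern is less regular than for IE or radius.
These span different periods and groups, so the two trends combine.
H > B: the two effects oppose for this pair; the down-group effect wins (73 vs 27 kJ/mol).
Sb > H: the two effects oppose for this pair; the across-period effect wins (103 vs 73 kJ/mol).
O > Sb: relative to Sb, both the across-period and down-group shifts push O's electron affinity up.
For reference (kJ/mol): H 73, B 27, O 141, Sb 103.
So from lowest to highest: B < H < Sb < O.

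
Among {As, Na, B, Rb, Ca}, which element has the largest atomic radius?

Rb

B is in period 2, group 13; Na is in period 3, group 1; Ca is in period 4, group 2; As is in period 4, group 15; Rb is in period 5, group 1.
Moving right in a period, electrons are added to the same shell under a stronger nuclear pull, so atoms get smaller; moving down, a new shell is opened and atoms get larger.
Here both period and group differ, so the two effects have to be weighed against each other.
As > B: period and group pull opposite ways; the down-group shift dominates (121 vs 85 pm).
Na > As: period and group pull opposite ways; the across-period shift dominates (155 vs 121 pm).
Ca > Na: period and group pull opposite ways; the down-group shift dominates (171 vs 155 pm).
Rb > Ca: relative to Ca, both the across-period and down-group shifts push Rb's atomic radius up.
Tabulated atomic radius (pm): B 85, Na 155, Ca 171, As 121, Rb 210.
The largest atomic radius among these belongs to Rb.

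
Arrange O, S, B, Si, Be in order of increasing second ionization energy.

Si, Be, S, B, O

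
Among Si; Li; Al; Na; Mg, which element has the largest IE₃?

After 2 electrons have been removed, what remains? Si²⁺ still has 2 valence electrons; Li²⁺ is already 1 electron into the core; Al²⁺ still has 1 valence electron; Na²⁺ is already 1 electron into the core; Mg²⁺ is the bare [Ne] core.
Core electrons are held far more tightly than valence electrons, so Na, Mg and Li top the IE_3 order.
Valence configurations: Si²⁺ [Ne]3s², Al²⁺ [Ne]3s¹.
The numbers (kJ/mol): Si 3232, Li 11815, Al 2745, Na 6910, Mg 7733.
Hence IE_3: Al < Si < Na < Mg < Li.

Li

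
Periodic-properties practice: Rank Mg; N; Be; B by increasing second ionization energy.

Mg, Be, B, N

After 1 electron has been removed, what remains? Mg⁺ still has 1 valence electron; N⁺ still has 4 valence electrons; Be⁺ still has 1 valence electron; B⁺ still has 2 valence electrons.
All are still removing valence electrons, so compare the +1 ions as you would atoms: IE_2 generally rises across a period (higher Z_eff) and falls down a group (larger shell), subject to the usual subshell exceptions.
Valence configurations: Mg⁺ [Ne]3s¹, N⁺ [He]2s²2p², Be⁺ [He]2s¹, B⁺ [He]2s².
Approximate IE_2 values (kJ/mol): Mg 1451, N 2856, Be 1757, B 2427.
So the second ionization energies run Mg < Be < B < N.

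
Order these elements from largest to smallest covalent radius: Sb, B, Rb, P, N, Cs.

Cs > Rb > Sb > P > B > N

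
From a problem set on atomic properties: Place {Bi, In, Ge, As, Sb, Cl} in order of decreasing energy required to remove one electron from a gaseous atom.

Cl > As > Sb > Ge > Bi > In

Cl is in period 3, group 17; Ge is in period 4, group 14; As is in period 4, group 15; In is in period 5, group 13; Sb is in period 5, group 15; Bi is in period 6, group 15.
Removing the outermost electron gets harder across a period and easier down a group.
Neither a single period nor a single group — weigh both effects.
Bi > In: the two effects oppose for this pair; the across-period effect wins (703 vs 558 kJ/mol).
Ge > Bi: period and group pull opposite ways; the down-group shift dominates (762 vs 703 kJ/mol).
Sb > Ge: period and group pull opposite ways; the across-period shift dominates (831 vs 762 kJ/mol).
As > Sb: they share group 15; the group trend gives As the larger value.
Cl > As: relative to As, both the across-period and down-group shifts push Cl's first ionization energy up.
Tabulated first ionization energy (kJ/mol): Cl 1251, Ge 762, As 947, In 558, Sb 831, Bi 703.
So from highest to lowest: Cl > As > Sb > Ge > Bi > In.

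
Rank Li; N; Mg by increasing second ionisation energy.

Mg, N, Li

After 1 electron has been removed, what remains? Li⁺ is the bare [He] core; N⁺ still has 4 valence electrons; Mg⁺ still has 1 valence electron.
Breaking into a closed-shell core is much more expensive than removing a leftover valence electron — Li has the largest IE_2 here.
Valence configurations: N⁺ [He]2s²2p², Mg⁺ [Ne]3s¹.
Approximate IE_2 values (kJ/mol): Li 7298, N 2856, Mg 1451.
So the second ionization energies run Mg < N < Li.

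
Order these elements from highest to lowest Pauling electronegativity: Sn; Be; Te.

Be is in period 2, group 2; Sn is in period 5, group 14; Te is in period 5, group 16.
Electronegativity increases across a period and decreases down a group, tracking effective nuclear charge and atomic size.
Neither a single period nor a single group — weigh both effects.
Sn > Be: period and group pull opposite ways; the across-period shift dominates (1.96 vs 1.57).
Te > Sn: Te lies to the right of Sn in period 5, so the across-period effect alone puts Te higher.
For reference (Pauling): Be 1.57, Sn 1.96, Te 2.10.
So from highest to lowest: Te > Sn > Be.

Te > Sn > Be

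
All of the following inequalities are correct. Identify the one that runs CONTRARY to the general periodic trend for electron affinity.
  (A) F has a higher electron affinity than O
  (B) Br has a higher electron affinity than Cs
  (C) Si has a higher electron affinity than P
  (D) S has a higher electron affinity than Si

The general trend: electron affinity increases across a period and decreases down a group.
(A) F (period 2, group 17) vs O (period 2, group 16): the stated order agrees with the simple trend.
(B) Br (period 4, group 17) vs Cs (period 6, group 1): the stated order agrees with the simple trend.
(C) Si (period 3, group 14) vs P (period 3, group 15): the stated order contradicts the simple trend.
(D) S (period 3, group 16) vs Si (period 3, group 14): the stated order agrees with the simple trend.
The exception is (C): adding an electron to P's half-filled 3p³ is unfavourable, so Si (3p²) has the more exothermic EA.

(C)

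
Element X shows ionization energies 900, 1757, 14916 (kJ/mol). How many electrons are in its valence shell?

2

Look for the largest jump between consecutive ionization energies: IE3/IE2 ≈ 8.5, far larger than any earlier ratio.
That jump marks the point where a core electron is being removed. So the atom has 2 valence electrons.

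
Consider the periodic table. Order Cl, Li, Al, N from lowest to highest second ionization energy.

IE_2 is the cost of taking one more electron from the +1 cation: Cl⁺ still has 6 valence electrons; Li⁺ is the bare [He] core; Al⁺ still has 2 valence electrons; N⁺ still has 4 valence electrons.
Pulling an electron out of a noble-gas core costs far more than removing a remaining valence electron, so Li sits at the high end of IE_2.
Valence configurations: Cl⁺ [Ne]3s²3p⁴, Al⁺ [Ne]3s², N⁺ [He]2s²2p².
The numbers (kJ/mol): Cl 2298, Li 7298, Al 1817, N 2856.
Putting it together, IE_2: Al < Cl < N < Li.

Al < Cl < N < Li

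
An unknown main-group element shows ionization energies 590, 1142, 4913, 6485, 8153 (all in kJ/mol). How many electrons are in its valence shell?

Look for the largest jump between consecutive ionization energies: IE3/IE2 ≈ 4.3, far larger than any earlier ratio.
That jump marks the point where a core electron is being removed. So the atom has 2 valence electrons.

2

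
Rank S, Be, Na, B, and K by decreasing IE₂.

Na > K > B > S > Be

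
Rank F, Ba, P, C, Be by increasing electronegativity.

Be is in period 2, group 2; C is in period 2, group 14; F is in period 2, group 17; P is in period 3, group 15; Ba is in period 6, group 2.
Electronegativity increases across a period and decreases down a group, tracking effective nuclear charge and atomic size.
Here both period and group differ, so the two effects have to be weighed against each other.
Be > Ba: they share group 2; the group trend gives Be the larger value.
P > Be: period and group pull opposite ways; the across-period shift dominates (2.19 vs 1.57).
C > P: the two effects oppose for this pair; the down-group effect wins (2.55 vs 2.19).
F > C: F lies to the right of C in period 2, so the across-period effect alone puts F higher.
Approximate values (Pauling): Be 1.57, C 2.55, F 3.98, P 2.19, Ba 0.89.
So from lowest to highest: Ba < Be < P < C < F.

Ba < Be < P < C < F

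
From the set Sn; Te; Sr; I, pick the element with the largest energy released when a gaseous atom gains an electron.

Adding an electron releases more energy for atoms nearer the top right (short of the noble gases).
All lie in period 5, so electron affinity increases left to right.
The largest energy released when a gaseous atom gains an electron among these belongs to I.

I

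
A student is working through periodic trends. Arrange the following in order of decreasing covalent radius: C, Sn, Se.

Sn > Se > C

C is in period 2, group 14; Se is in period 4, group 16; Sn is in period 5, group 14.
Across a period the added protons contract the valence shell; down a group each new principal shell makes the atom larger.
Neither a single period nor a single group — weigh both effects.
Se > C: period and group pull opposite ways; the down-group shift dominates (116 vs 75 pm).
Sn > Se: both effects reinforce here, so Sn is clearly the larger of the two.
For reference (pm): C 75, Se 116, Sn 140.
So from largest to smallest: Sn > Se > C.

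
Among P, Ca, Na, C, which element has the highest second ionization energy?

Na

Consider each +1 ion: P⁺ still has 4 valence electrons; Ca⁺ still has 1 valence electron; Na⁺ is the bare [Ne] core; C⁺ still has 3 valence electrons.
Breaking into a closed-shell core is much more expensive than removing a leftover valence electron — Na has the largest IE_2 here.
Valence configurations: P⁺ [Ne]3s²3p², Ca⁺ [Ar]4s¹, C⁺ [He]2s²2p¹.
Approximate IE_2 values (kJ/mol): P 1907, Ca 1145, Na 4562, C 2353.
So the second ionization energies run Ca < P < C < Na.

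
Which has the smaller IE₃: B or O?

B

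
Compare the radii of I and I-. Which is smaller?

Forming I- adds 1 electron to I. More electron–electron repulsion in the same shell, with unchanged nuclear charge, lets the cloud expand.
An anion is larger than its parent atom: I- > I.

I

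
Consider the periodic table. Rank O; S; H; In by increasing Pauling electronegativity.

In, H, S, O

Smaller atoms with higher effective nuclear charge are more electronegative.
Here both period and group differ, so the two effects have to be weighed against each other.
H > In: period and group pull opposite ways; the down-group shift dominates (2.20 vs 1.78).
S > H: the two effects oppose for this pair; the across-period effect wins (2.58 vs 2.20).
O > S: O sits above S in group 16, so the down-group effect alone puts O higher.
Approximate values (Pauling): H 2.20, O 3.44, S 2.58, In 1.78.
So from lowest to highest: In < H < S < O.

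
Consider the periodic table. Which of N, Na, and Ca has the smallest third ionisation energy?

The third ionization energy removes an electron from the +2 ion. For each element: N²⁺ still has 3 valence electrons; Na²⁺ is already 1 electron into the core; Ca²⁺ is the bare [Ar] core.
Core electrons are held far more tightly than valence electrons, so Ca and Na top the IE_3 order.
The numbers (kJ/mol): N 4578, Na 6910, Ca 4912.
Putting it together, IE_3: N < Ca < Na.

N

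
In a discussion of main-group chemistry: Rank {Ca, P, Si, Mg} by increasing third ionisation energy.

P, Si, Ca, Mg

IE_3 is the cost of taking one more electron from the +2 cation: Ca²⁺ is the bare [Ar] core; P²⁺ still has 3 valence electrons; Si²⁺ still has 2 valence electrons; Mg²⁺ is the bare [Ne] core.
Breaking into a closed-shell core is much more expensive than removing a leftover valence electron — Ca and Mg have the largest IE_3 here.
Valence configurations: P²⁺ [Ne]3s²3p¹, Si²⁺ [Ne]3s².
P²⁺ loses a lone 3p electron whereas Si²⁺ must break into a filled 3s² pair, so IE_3(Si) > IE_3(P) even though P has the higher nuclear charge.
Approximate IE_3 values (kJ/mol): Ca 4912, P 2914, Si 3232, Mg 7733.
So the third ionization energies run P < Si < Ca < Mg.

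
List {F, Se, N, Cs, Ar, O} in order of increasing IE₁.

Cs < Se < O < N < Ar < F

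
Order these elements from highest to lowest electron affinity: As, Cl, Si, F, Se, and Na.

Cl, F, Se, Si, As, Na

EA tends to increase across a period and decrease down a group, though the pattern is less regular than for IE or radius.
These span different periods and groups, so the two trends combine.
As > Na: the two effects oppose for this pair; the across-period effect wins (78 vs 53 kJ/mol).
Si > As: the two effects oppose for this pair; the down-group effect wins (134 vs 78 kJ/mol).
Se > Si: the two effects oppose for this pair; the across-period effect wins (195 vs 134 kJ/mol).
F > Se: both effects reinforce here, so F is clearly the higher of the two.
Cl > F: this pair runs against the simple trend — see the exception note.
Note the exception: Cl has a higher electron affinity than F, contrary to the simple trend — F's small 2p subshell makes the incoming electron feel strong e⁻–e⁻ repulsion, so Cl actually releases more energy on gaining an electron.
Tabulated electron affinity (kJ/mol): F 328, Na 53, Si 134, Cl 349, As 78, Se 195.
So from highest to lowest: Cl > F > Se > Si > As > Na.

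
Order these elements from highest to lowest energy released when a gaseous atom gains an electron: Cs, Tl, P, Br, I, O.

O is in period 2, group 16; P is in period 3, group 15; Br is in period 4, group 17; I is in period 5, group 17; Cs is in period 6, group 1; Tl is in period 6, group 13.
Adding an electron releases more energy for atoms nearer the top right (short of the noble gases).
These span different periods and groups, so the two trends combine.
Cs > Tl: this pair runs against the simple trend — see the exception note.
P > Cs: relative to Cs, both the across-period and down-group shifts push P's electron affinity up.
O > P: both effects reinforce here, so O is clearly the higher of the two.
I > O: period and group pull opposite ways; the across-period shift dominates (295 vs 141 kJ/mol).
Br > I: they share group 17; the group trend gives Br the larger value.
Note the exception: Cs has a higher electron affinity than Tl, contrary to the simple trend — Tl's ns²np¹ configuration gives only a small electron affinity — the sparsely filled np subshell binds an added electron weakly.
Tabulated electron affinity (kJ/mol): O 141, P 72, Br 325, I 295, Cs 46, Tl 19.
So from highest to lowest: Br > I > O > P > Cs > Tl.

Br, I, O, P, Cs, Tl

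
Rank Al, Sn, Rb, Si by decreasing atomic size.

Rb > Sn > Al > Si

Across a period the added protons contract the valence shell; down a group each new principal shell makes the atom larger.
Here both period and group differ, so the two effects have to be weighed against each other.
Al > Si: Al lies to the left of Si in period 3, so the across-period effect alone puts Al larger.
Sn > Al: the two effects oppose for this pair; the down-group effect wins (140 vs 126 pm).
Rb > Sn: both are in period 5; the period trend gives Rb the larger value.
Tabulated atomic radius (pm): Al 126, Si 116, Rb 210, Sn 140.
So from largest to smallest: Rb > Sn > Al > Si.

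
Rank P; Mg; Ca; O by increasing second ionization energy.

IE_2 is the cost of taking one more electron from the +1 cation: P⁺ still has 4 valence electrons; Mg⁺ still has 1 valence electron; Ca⁺ still has 1 valence electron; O⁺ still has 5 valence electrons.
All are still removing valence electrons, so compare the +1 ions as you would atoms: IE_2 generally rises across a period (higher Z_eff) and falls down a group (larger shell), subject to the usual subshell exceptions.
Valence configurations: P⁺ [Ne]3s²3p², Mg⁺ [Ne]3s¹, Ca⁺ [Ar]4s¹, O⁺ [He]2s²2p³.
Tabulated IE_2 (kJ/mol): P 1907, Mg 1451, Ca 1145, O 3388.
Overall IE_2 order: Ca < Mg < P < O.

Ca < Mg < P < O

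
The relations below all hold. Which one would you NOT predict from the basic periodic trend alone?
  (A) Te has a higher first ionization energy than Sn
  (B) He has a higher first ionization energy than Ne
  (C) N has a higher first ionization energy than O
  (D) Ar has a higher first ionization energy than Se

The general trend: first ionization energy increases across a period and decreases down a group.
(A) Te (period 5, group 16) vs Sn (period 5, group 14): the stated order agrees with the simple trend.
(B) He (period 1, group 18) vs Ne (period 2, group 18): the stated order agrees with the simple trend.
(C) N (period 2, group 15) vs O (period 2, group 16): the stated order contradicts the simple trend.
(D) Ar (period 3, group 18) vs Se (period 4, group 16): the stated order agrees with the simple trend.
The exception is (C): pairing an electron in O's 2p⁴ costs repulsion energy, so O ionizes more easily than half-filled N (2p³).

(C)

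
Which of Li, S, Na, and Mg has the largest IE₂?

Li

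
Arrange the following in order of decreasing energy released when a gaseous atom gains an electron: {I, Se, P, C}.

I > Se > C > P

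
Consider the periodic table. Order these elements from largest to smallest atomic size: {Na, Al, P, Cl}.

Na, Al, P, Cl

Atomic radius shrinks across a period as nuclear charge pulls the same shell inward, and grows down a group as new shells are added.
All lie in period 3, so atomic radius increases right to left.
So from largest to smallest: Na > Al > P > Cl.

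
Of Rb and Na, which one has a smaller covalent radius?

Na is in period 3, group 1; Rb is in period 5, group 1.
Atomic radius shrinks across a period as nuclear charge pulls the same shell inward, and grows down a group as new shells are added.
All are in group 1, so atomic radius increases down the group.
So Na has the smaller covalent radius (Na < Rb).

Na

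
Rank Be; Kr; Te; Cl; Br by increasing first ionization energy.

Te < Be < Br < Cl < Kr

Be is in period 2, group 2; Cl is in period 3, group 17; Br is in period 4, group 17; Kr is in period 4, group 18; Te is in period 5, group 16.
Removing the outermost electron gets harder across a period and easier down a group.
Here both period and group differ, so the two effects have to be weighed against each other.
Be > Te: the two effects oppose for this pair; the down-group effect wins (900 vs 869 kJ/mol).
Br > Be: the two effects oppose for this pair; the across-period effect wins (1140 vs 900 kJ/mol).
Cl > Br: they share group 17; the group trend gives Cl the larger value.
Kr > Cl: period and group pull opposite ways; the across-period shift dominates (1351 vs 1251 kJ/mol).
For reference (kJ/mol): Be 900, Cl 1251, Br 1140, Kr 1351, Te 869.
So from lowest to highest: Te < Be < Br < Cl < Kr.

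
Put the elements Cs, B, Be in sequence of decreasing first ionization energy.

Be, B, Cs

Removing the outermost electron gets harder across a period and easier down a group.
Here both period and group differ, so the two effects have to be weighed against each other.
B > Cs: relative to Cs, both the across-period and down-group shifts push B's first ionization energy up.
Be > B: this pair runs against the simple trend — see the exception note.
Note the exception: Be has a higher first ionization energy than B, contrary to the simple trend — removing B's lone 2p electron is easier than breaking Be's filled 2s².
For reference (kJ/mol): Be 900, B 801, Cs 376.
So from highest to lowest: Be > B > Cs.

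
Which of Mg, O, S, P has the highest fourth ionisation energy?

Mg

The fourth ionization energy removes an electron from the +3 ion. For each element: Mg³⁺ is already 1 electron into the core; O³⁺ still has 3 valence electrons; S³⁺ still has 3 valence electrons; P³⁺ still has 2 valence electrons.
Core electrons are held far more tightly than valence electrons, so Mg tops the IE_4 order.
Valence configurations: O³⁺ [He]2s²2p¹, S³⁺ [Ne]3s²3p¹, P³⁺ [Ne]3s².
S³⁺ loses a lone 3p electron whereas P³⁺ must break into a filled 3s² pair, so IE_4(P) > IE_4(S) even though S has the higher nuclear charge.
Approximate IE_4 values (kJ/mol): Mg 10543, O 7469, S 4556, P 4964.
So the fourth ionization energies run S < P < O < Mg.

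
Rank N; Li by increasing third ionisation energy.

N < Li

The third ionization energy removes an electron from the +2 ion. For each element: N²⁺ still has 3 valence electrons; Li²⁺ is already 1 electron into the core.
Breaking into a closed-shell core is much more expensive than removing a leftover valence electron — Li has the largest IE_3 here.
Approximate IE_3 values (kJ/mol): N 4578, Li 11815.
Overall IE_3 order: N < Li.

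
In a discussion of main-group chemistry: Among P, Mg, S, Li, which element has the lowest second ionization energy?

Mg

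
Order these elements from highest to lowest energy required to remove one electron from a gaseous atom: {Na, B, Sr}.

B > Sr > Na

B is in period 2, group 13; Na is in period 3, group 1; Sr is in period 5, group 2.
Removing the outermost electron gets harder across a period and easier down a group.
Neither a single period nor a single group — weigh both effects.
Sr > Na: the two effects oppose for this pair; the across-period effect wins (550 vs 496 kJ/mol).
B > Sr: both effects reinforce here, so B is clearly the higher of the two.
Approximate values (kJ/mol): B 801, Na 496, Sr 550.
So from highest to lowest: B > Sr > Na.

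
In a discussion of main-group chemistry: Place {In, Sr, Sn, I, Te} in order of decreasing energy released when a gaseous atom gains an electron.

Electron affinity generally becomes more exothermic across a period toward the halogens and less exothermic down a group.
All lie in period 5, so electron affinity increases left to right.
So from highest to lowest: I > Te > Sn > In > Sr.

I > Te > Sn > In > Sr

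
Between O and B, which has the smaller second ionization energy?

B

The second ionization energy removes an electron from the +1 ion. For each element: O⁺ still has 5 valence electrons; B⁺ still has 2 valence electrons.
All are still removing valence electrons, so compare the +1 ions as you would atoms: IE_2 generally rises across a period (higher Z_eff) and falls down a group (larger shell), subject to the usual subshell exceptions.
Valence configurations: O⁺ [He]2s²2p³, B⁺ [He]2s².
The numbers (kJ/mol): O 3388, B 2427.
Overall IE_2 order: B < O.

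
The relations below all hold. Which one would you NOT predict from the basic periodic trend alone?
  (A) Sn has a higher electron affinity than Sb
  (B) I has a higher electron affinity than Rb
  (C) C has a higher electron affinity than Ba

The general trend: electron affinity increases across a period and decreases down a group.
(A) Sn (period 5, group 14) vs Sb (period 5, group 15): the stated order contradicts the simple trend.
(B) I (period 5, group 17) vs Rb (period 5, group 1): the stated order agrees with the simple trend.
(C) C (period 2, group 14) vs Ba (period 6, group 2): the stated order agrees with the simple trend.
The exception is (A): adding an electron to Sb's half-filled 5p³ is unfavourable, so Sn has the more exothermic EA.

(A)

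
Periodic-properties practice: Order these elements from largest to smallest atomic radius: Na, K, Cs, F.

Cs > K > Na > F

Moving right in a period, electrons are added to the same shell under a stronger nuclear pull, so atoms get smaller; moving down, a new shell is opened and atoms get larger.
These span different periods and groups, so the two trends combine.
Na > F: relative to F, both the across-period and down-group shifts push Na's atomic radius up.
K > Na: they share group 1; the group trend gives K the larger value.
Cs > K: Cs sits below K in group 1, so the down-group effect alone puts Cs larger.
Approximate values (pm): F 64, Na 155, K 196, Cs 232.
So from largest to smallest: Cs > K > Na > F.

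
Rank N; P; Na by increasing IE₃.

P, N, Na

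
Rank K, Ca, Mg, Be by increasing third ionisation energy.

Consider each +2 ion: K²⁺ is already 1 electron into the core; Ca²⁺ is the bare [Ar] core; Mg²⁺ is the bare [Ne] core; Be²⁺ is the bare [He] core.
All of these are removing an electron from a noble-gas core or deeper; the smaller core (lower principal quantum number) is held far more tightly, and within a period the higher nuclear charge binds the same core more tightly.
Tabulated IE_3 (kJ/mol): K 4420, Ca 4912, Mg 7733, Be 14849.
Overall IE_3 order: K < Ca < Mg < Be.

K, Ca, Mg, Be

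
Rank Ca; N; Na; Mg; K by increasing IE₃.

IE_3 is the cost of taking one more electron from the +2 cation: Ca²⁺ is the bare [Ar] core; N²⁺ still has 3 valence electrons; Na²⁺ is already 1 electron into the core; Mg²⁺ is the bare [Ne] core; K²⁺ is already 1 electron into the core.
Usually core removal costs more than valence removal, but here the competition is close: a tightly held n=2 valence electron can cost more to remove than an n=3 core electron, so the actual values have to decide it.
Tabulated IE_3 (kJ/mol): Ca 4912, N 4578, Na 6910, Mg 7733, K 4420.
Hence IE_3: K < N < Ca < Na < Mg.

K, N, Ca, Na, Mg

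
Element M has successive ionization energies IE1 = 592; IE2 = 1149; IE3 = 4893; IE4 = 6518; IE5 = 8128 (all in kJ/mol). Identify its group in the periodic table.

Group 2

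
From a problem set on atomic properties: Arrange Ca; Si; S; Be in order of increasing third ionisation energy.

Si, S, Ca, Be

IE_3 is the cost of taking one more electron from the +2 cation: Ca²⁺ is the bare [Ar] core; Si²⁺ still has 2 valence electrons; S²⁺ still has 4 valence electrons; Be²⁺ is the bare [He] core.
Pulling an electron out of a noble-gas core costs far more than removing a remaining valence electron, so Ca and Be sit at the high end of IE_3.
Valence configurations: Si²⁺ [Ne]3s², S²⁺ [Ne]3s²3p².
Tabulated IE_3 (kJ/mol): Ca 4912, Si 3232, S 3357, Be 14849.
So the third ionization energies run Si < S < Ca < Be.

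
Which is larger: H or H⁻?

Forming H⁻ adds 1 electron to H. More electron–electron repulsion in the same shell, with unchanged nuclear charge, lets the cloud expand.
An anion is larger than its parent atom: H⁻ > H.

H⁻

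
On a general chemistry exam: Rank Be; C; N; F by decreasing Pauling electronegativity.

F, N, C, Be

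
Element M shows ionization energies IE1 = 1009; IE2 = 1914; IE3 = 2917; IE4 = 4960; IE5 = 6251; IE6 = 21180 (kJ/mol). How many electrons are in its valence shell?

Look for the largest jump between consecutive ionization energies: IE6/IE5 ≈ 3.4, far larger than any earlier ratio.
That jump marks the point where a core electron is being removed. So the atom has 5 valence electrons.

5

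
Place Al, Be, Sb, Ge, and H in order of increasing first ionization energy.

H is in period 1, group 1; Be is in period 2, group 2; Al is in period 3, group 13; Ge is in period 4, group 14; Sb is in period 5, group 15.
First ionization energy rises across a period (greater Z_eff holds electrons more tightly) and falls down a group (valence electrons are farther from the nucleus).
These sit on a diagonal, where the across-period and down-group effects partly cancel.
Ge > Al: period and group pull opposite ways; the across-period shift dominates (762 vs 578 kJ/mol).
Sb > Ge: the two effects oppose for this pair; the across-period effect wins (831 vs 762 kJ/mol).
Be > Sb: period and group pull opposite ways; the down-group shift dominates (900 vs 831 kJ/mol).
H > Be: the two effects oppose for this pair; the down-group effect wins (1312 vs 900 kJ/mol).
Tabulated first ionization energy (kJ/mol): H 1312, Be 900, Al 578, Ge 762, Sb 831.
So from lowest to highest: Al < Ge < Sb < Be < H.

Al < Ge < Sb < Be < H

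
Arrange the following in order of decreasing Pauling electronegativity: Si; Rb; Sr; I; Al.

Al is in period 3, group 13; Si is in period 3, group 14; Rb is in period 5, group 1; Sr is in period 5, group 2; I is in period 5, group 17.
Electronegativity increases across a period and decreases down a group, tracking effective nuclear charge and atomic size.
These span different periods and groups, so the two trends combine.
Sr > Rb: both are in period 5; the period trend gives Sr the larger value.
Al > Sr: relative to Sr, both the across-period and down-group shifts push Al's electronegativity up.
Si > Al: Si lies to the right of Al in period 3, so the across-period effect alone puts Si higher.
I > Si: the two effects oppose for this pair; the across-period effect wins (2.66 vs 1.90).
Tabulated electronegativity (Pauling): Al 1.61, Si 1.90, Rb 0.82, Sr 0.95, I 2.66.
So from highest to lowest: I > Si > Al > Sr > Rb.

I > Si > Al > Sr > Rb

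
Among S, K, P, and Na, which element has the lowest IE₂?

P

IE_2 is the cost of taking one more electron from the +1 cation: S⁺ still has 5 valence electrons; K⁺ is the bare [Ar] core; P⁺ still has 4 valence electrons; Na⁺ is the bare [Ne] core.
Core electrons are held far more tightly than valence electrons, so K and Na top the IE_2 order.
Valence configurations: S⁺ [Ne]3s²3p³, P⁺ [Ne]3s²3p².
The numbers (kJ/mol): S 2252, K 3052, P 1907, Na 4562.
So the second ionization energies run P < S < K < Na.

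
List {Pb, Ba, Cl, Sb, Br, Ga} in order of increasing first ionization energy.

Ba < Ga < Pb < Sb < Br < Cl

Cl is in period 3, group 17; Ga is in period 4, group 13; Br is in period 4, group 17; Sb is in period 5, group 15; Ba is in period 6, group 2; Pb is in period 6, group 14.
Across a period the outer electron is held more tightly (higher IE₁); down a group it sits in a higher shell, more shielded, and comes off more easily.
These span different periods and groups, so the two trends combine.
Ga > Ba: relative to Ba, both the across-period and down-group shifts push Ga's first ionization energy up.
Pb > Ga: period and group pull opposite ways; the across-period shift dominates (716 vs 579 kJ/mol).
Sb > Pb: relative to Pb, both the across-period and down-group shifts push Sb's first ionization energy up.
Br > Sb: both effects reinforce here, so Br is clearly the higher of the two.
Cl > Br: they share group 17; the group trend gives Cl the larger value.
For reference (kJ/mol): Cl 1251, Ga 579, Br 1140, Sb 831, Ba 503, Pb 716.
So from lowest to highest: Ba < Ga < Pb < Sb < Br < Cl.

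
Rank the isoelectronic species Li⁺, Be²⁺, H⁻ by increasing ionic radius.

All of these have 2 electrons, so size is governed by nuclear charge alone: the more protons, the stronger the pull on the same electron cloud, and the smaller the ion.
Nuclear charges: Be²⁺ (Z=4), Li⁺ (Z=3), H⁻ (Z=1).
Smallest to largest: Be²⁺ < Li⁺ < H⁻.

Be²⁺ < Li⁺ < H⁻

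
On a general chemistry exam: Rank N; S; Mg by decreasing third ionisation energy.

The third ionization energy removes an electron from the +2 ion. For each element: N²⁺ still has 3 valence electrons; S²⁺ still has 4 valence electrons; Mg²⁺ is the bare [Ne] core.
Core electrons are held far more tightly than valence electrons, so Mg tops the IE_3 order.
Valence configurations: N²⁺ [He]2s²2p¹, S²⁺ [Ne]3s²3p².
The numbers (kJ/mol): N 4578, S 3357, Mg 7733.
So the third ionization energies run S < N < Mg.

Mg > N > S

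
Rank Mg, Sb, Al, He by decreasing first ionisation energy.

He > Sb > Mg > Al

He is in period 1, group 18; Mg is in period 3, group 2; Al is in period 3, group 13; Sb is in period 5, group 15.
Across a period the outer electron is held more tightly (higher IE₁); down a group it sits in a higher shell, more shielded, and comes off more easily.
These span different periods and groups, so the two trends combine.
Mg > Al: this pair runs against the simple trend — see the exception note.
Sb > Mg: period and group pull opposite ways; the across-period shift dominates (831 vs 738 kJ/mol).
He > Sb: relative to Sb, both the across-period and down-group shifts push He's first ionization energy up.
Note the exception: Mg has a higher first ionization energy than Al, contrary to the simple trend — Al's single 3p electron is easier to remove than one from Mg's filled 3s².
For reference (kJ/mol): He 2372, Mg 738, Al 578, Sb 831.
So from highest to lowest: He > Sb > Mg > Al.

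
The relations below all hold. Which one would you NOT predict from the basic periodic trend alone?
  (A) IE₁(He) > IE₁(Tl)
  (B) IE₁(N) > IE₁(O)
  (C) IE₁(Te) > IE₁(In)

The general trend: first ionisation energy increases across a period and decreases down a group.
(A) He (period 1, group 18) vs Tl (period 6, group 13): the stated order agrees with the simple trend.
(B) N (period 2, group 15) vs O (period 2, group 16): the stated order contradicts the simple trend.
(C) Te (period 5, group 16) vs In (period 5, group 13): the stated order agrees with the simple trend.
The exception is (B): pairing an electron in O's 2p⁴ costs repulsion energy, so O ionizes more easily than half-filled N (2p³).

(B)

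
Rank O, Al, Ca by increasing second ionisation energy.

Ca, Al, O

After 1 electron has been removed, what remains? O⁺ still has 5 valence electrons; Al⁺ still has 2 valence electrons; Ca⁺ still has 1 valence electron.
All are still removing valence electrons, so compare the +1 ions as you would atoms: IE_2 generally rises across a period (higher Z_eff) and falls down a group (larger shell), subject to the usual subshell exceptions.
Valence configurations: O⁺ [He]2s²2p³, Al⁺ [Ne]3s², Ca⁺ [Ar]4s¹.
Tabulated IE_2 (kJ/mol): O 3388, Al 1817, Ca 1145.
Hence IE_2: Ca < Al < O.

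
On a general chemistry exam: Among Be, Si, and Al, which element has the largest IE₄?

Be

After 3 electrons have been removed, what remains? Be³⁺ is already 1 electron into the core; Si³⁺ still has 1 valence electron; Al³⁺ is the bare [Ne] core.
Pulling an electron out of a noble-gas core costs far more than removing a remaining valence electron, so Al and Be sit at the high end of IE_4.
Tabulated IE_4 (kJ/mol): Be 21007, Si 4356, Al 11577.
So the fourth ionization energies run Si < Al < Be.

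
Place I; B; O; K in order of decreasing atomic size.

B is in period 2, group 13; O is in period 2, group 16; K is in period 4, group 1; I is in period 5, group 17.
Moving right in a period, electrons are added to the same shell under a stronger nuclear pull, so atoms get smaller; moving down, a new shell is opened and atoms get larger.
Neither a single period nor a single group — weigh both effects.
B > O: both are in period 2; the period trend gives B the larger value.
I > B: period and group pull opposite ways; the down-group shift dominates (133 vs 85 pm).
K > I: the two effects oppose for this pair; the across-period effect wins (196 vs 133 pm).
Approximate values (pm): B 85, O 63, K 196, I 133.
So from largest to smallest: K > I > B > O.

K > I > B > O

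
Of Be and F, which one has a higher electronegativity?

Be is in period 2, group 2; F is in period 2, group 17.
Atoms toward the upper right of the periodic table pull bonding electrons most strongly.
All lie in period 2, so electronegativity increases left to right.
So F has the higher electronegativity (F > Be).

F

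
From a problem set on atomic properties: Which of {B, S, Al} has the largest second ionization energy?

B

Consider each +1 ion: B⁺ still has 2 valence electrons; S⁺ still has 5 valence electrons; Al⁺ still has 2 valence electrons.
All are still removing valence electrons, so compare the +1 ions as you would atoms: IE_2 generally rises across a period (higher Z_eff) and falls down a group (larger shell), subject to the usual subshell exceptions.
Valence configurations: B⁺ [He]2s², S⁺ [Ne]3s²3p³, Al⁺ [Ne]3s².
Approximate IE_2 values (kJ/mol): B 2427, S 2252, Al 1817.
Hence IE_2: Al < S < B.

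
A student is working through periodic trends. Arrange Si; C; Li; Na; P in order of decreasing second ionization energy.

Li, Na, C, P, Si

The second ionization energy removes an electron from the +1 ion. For each element: Si⁺ still has 3 valence electrons; C⁺ still has 3 valence electrons; Li⁺ is the bare [He] core; Na⁺ is the bare [Ne] core; P⁺ still has 4 valence electrons.
Breaking into a closed-shell core is much more expensive than removing a leftover valence electron — Na and Li have the largest IE_2 here.
Valence configurations: Si⁺ [Ne]3s²3p¹, C⁺ [He]2s²2p¹, P⁺ [Ne]3s²3p².
Tabulated IE_2 (kJ/mol): Si 1577, C 2353, Li 7298, Na 4562, P 1907.
Hence IE_2: Si < P < C < Na < Li.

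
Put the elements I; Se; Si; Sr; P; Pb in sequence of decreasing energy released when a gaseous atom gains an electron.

Si is in period 3, group 14; P is in period 3, group 15; Se is in period 4, group 16; Sr is in period 5, group 2; I is in period 5, group 17; Pb is in period 6, group 14.
Adding an electron releases more energy for atoms nearer the top right (short of the noble gases).
Here both period and group differ, so the two effects have to be weighed against each other.
Pb > Sr: period and group pull opposite ways; the across-period shift dominates (35 vs 5 kJ/mol).
P > Pb: both effects reinforce here, so P is clearly the higher of the two.
Si > P: this pair runs against the simple trend — see the exception note.
Se > Si: period and group pull opposite ways; the across-period shift dominates (195 vs 134 kJ/mol).
I > Se: period and group pull opposite ways; the across-period shift dominates (295 vs 195 kJ/mol).
Note the exception: Si has a higher electron affinity than P, contrary to the simple trend — adding an electron to P's half-filled 3p³ is unfavourable, so Si (3p²) has the more exothermic EA.
For reference (kJ/mol): Si 134, P 72, Se 195, Sr 5, I 295, Pb 35.
So from highest to lowest: I > Se > Si > P > Pb > Sr.

I > Se > Si > P > Pb > Sr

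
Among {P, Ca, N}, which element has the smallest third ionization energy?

P

Consider each +2 ion: P²⁺ still has 3 valence electrons; Ca²⁺ is the bare [Ar] core; N²⁺ still has 3 valence electrons.
Core electrons are held far more tightly than valence electrons, so Ca tops the IE_3 order.
Valence configurations: P²⁺ [Ne]3s²3p¹, N²⁺ [He]2s²2p¹.
Tabulated IE_3 (kJ/mol): P 2914, Ca 4912, N 4578.
Hence IE_3: P < N < Ca.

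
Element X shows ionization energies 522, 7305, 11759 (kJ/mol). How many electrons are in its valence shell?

Look for the largest jump between consecutive ionization energies: IE2/IE1 ≈ 14.0, far larger than any earlier ratio.
That jump marks the point where a core electron is being removed. So the atom has 1 valence electron.

1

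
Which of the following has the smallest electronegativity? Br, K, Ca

EN rises left→right (higher Z_eff, smaller atoms) and falls top→bottom (larger, more shielded atoms).
All lie in period 4, so electronegativity increases left to right.
The smallest electronegativity among these belongs to K.

K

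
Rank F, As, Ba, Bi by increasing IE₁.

Ba, Bi, As, F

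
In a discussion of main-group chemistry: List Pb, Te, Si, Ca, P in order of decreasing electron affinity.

Te > Si > P > Pb > Ca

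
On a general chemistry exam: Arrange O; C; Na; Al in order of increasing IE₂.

Al, C, O, Na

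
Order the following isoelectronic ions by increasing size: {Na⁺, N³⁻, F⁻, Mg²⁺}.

All of these have 10 electrons, so size is governed by nuclear charge alone: the more protons, the stronger the pull on the same electron cloud, and the smaller the ion.
Nuclear charges: Mg²⁺ (Z=12), Na⁺ (Z=11), F⁻ (Z=9), N³⁻ (Z=7).
Smallest to largest: Mg²⁺ < Na⁺ < F⁻ < N³⁻.

Mg²⁺, Na⁺, F⁻, N³⁻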